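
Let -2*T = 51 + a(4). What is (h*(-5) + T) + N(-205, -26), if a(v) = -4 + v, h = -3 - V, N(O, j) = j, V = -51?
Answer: -583/2 ≈ -291.50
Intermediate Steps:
h = 48 (h = -3 - 1*(-51) = -3 + 51 = 48)
T = -51/2 (T = -(51 + (-4 + 4))/2 = -(51 + 0)/2 = -½*51 = -51/2 ≈ -25.500)
(h*(-5) + T) + N(-205, -26) = (48*(-5) - 51/2) - 26 = (-240 - 51/2) - 26 = -531/2 - 26 = -583/2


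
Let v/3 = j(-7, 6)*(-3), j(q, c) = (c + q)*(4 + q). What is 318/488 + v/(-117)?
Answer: 2799/3172 ≈ 0.88241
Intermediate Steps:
j(q, c) = (4 + q)*(c + q)
v = -27 (v = 3*(((-7)**2 + 4*6 + 4*(-7) + 6*(-7))*(-3)) = 3*((49 + 24 - 28 - 42)*(-3)) = 3*(3*(-3)) = 3*(-9) = -27)
318/488 + v/(-117) = 318/488 - 27/(-117) = 318*(1/488) - 27*(-1/117) = 159/244 + 3/13 = 2799/3172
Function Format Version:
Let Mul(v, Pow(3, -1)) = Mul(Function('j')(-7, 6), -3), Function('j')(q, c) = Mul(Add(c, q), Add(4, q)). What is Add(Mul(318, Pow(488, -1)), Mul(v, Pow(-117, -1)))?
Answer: Rational(2799, 3172) ≈ 0.88241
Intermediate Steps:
Function('j')(q, c) = Mul(Add(4, q), Add(c, q))
v = -27 (v = Mul(3, Mul(Add(Pow(-7, 2), Mul(4, 6), Mul(4, -7), Mul(6, -7)), -3)) = Mul(3, Mul(Add(49, 24, -28, -42), -3)) = Mul(3, Mul(3, -3)) = Mul(3, -9) = -27)
Add(Mul(318, Pow(488, -1)), Mul(v, Pow(-117, -1))) = Add(Mul(318, Pow(488, -1)), Mul(-27, Pow(-117, -1))) = Add(Mul(318, Rational(1, 488)), Mul(-27, Rational(-1, 117))) = Add(Rational(159, 244), Rational(3, 13)) = Rational(2799, 3172)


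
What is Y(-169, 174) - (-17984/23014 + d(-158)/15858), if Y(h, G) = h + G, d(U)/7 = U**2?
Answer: -477920035/91239003 ≈ -5.2381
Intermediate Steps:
d(U) = 7*U**2
Y(h, G) = G + h
Y(-169, 174) - (-17984/23014 + d(-158)/15858) = (174 - 169) - (-17984/23014 + (7*(-158)**2)/15858) = 5 - (-17984*1/23014 + (7*24964)*(1/15858)) = 5 - (-8992/11507 + 174748*(1/15858)) = 5 - (-8992/11507 + 87374/7929) = 5 - 1*934115050/91239003 = 5 - 934115050/91239003 = -477920035/91239003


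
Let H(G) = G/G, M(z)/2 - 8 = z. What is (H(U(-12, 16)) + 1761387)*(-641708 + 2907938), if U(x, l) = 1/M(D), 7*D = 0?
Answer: 3991710327240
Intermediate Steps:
D = 0 (D = (⅐)*0 = 0)
M(z) = 16 + 2*z
U(x, l) = 1/16 (U(x, l) = 1/(16 + 2*0) = 1/(16 + 0) = 1/16)
H(G) = 1
(H(U(-12, 16)) + 1761387)*(-641708 + 2907938) = (1 + 1761387)*(-641708 + 2907938) = 1761388*2266230 = 3991710327240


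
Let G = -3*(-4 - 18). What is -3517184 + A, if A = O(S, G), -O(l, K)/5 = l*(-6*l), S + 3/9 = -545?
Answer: 16213408/3 ≈ 5.4045e+6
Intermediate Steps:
S = -1636/3 (S = -⅓ - 545 = -1636/3 ≈ -545.33)
G = 66 (G = -3*(-22) = 66)
O(l, K) = 30*l² (O(l, K) = -5*l*(-6*l) = -(-30)*l² = 30*l²)
A = 26764960/3 (A = 30*(-1636/3)² = 30*(2676496/9) = 26764960/3 ≈ 8.9216e+6)
-3517184 + A = -3517184 + 26764960/3 = 16213408/3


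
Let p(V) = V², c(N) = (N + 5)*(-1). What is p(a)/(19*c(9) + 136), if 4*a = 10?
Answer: -5/104 ≈ -0.048077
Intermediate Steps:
c(N) = -5 - N (c(N) = (5 + N)*(-1) = -5 - N)
a = 5/2 (a = (¼)*10 = 5/2 ≈ 2.5000)
p(a)/(19*c(9) + 136) = (5/2)²/(19*(-5 - 1*9) + 136) = 25/(4*(19*(-5 - 9) + 136)) = 25/(4*(19*(-14) + 136)) = 25/(4*(-266 + 136)) = (25/4)/(-130) = (25/4)*(-1/130) = -5/104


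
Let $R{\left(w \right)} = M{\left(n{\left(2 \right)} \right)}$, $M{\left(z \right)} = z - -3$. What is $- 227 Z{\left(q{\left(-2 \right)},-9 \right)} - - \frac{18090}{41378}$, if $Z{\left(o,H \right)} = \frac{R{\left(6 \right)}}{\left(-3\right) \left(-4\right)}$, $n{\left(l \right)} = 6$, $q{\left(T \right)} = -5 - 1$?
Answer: $- \frac{14053029}{82756} \approx -169.81$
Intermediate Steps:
$q{\left(T \right)} = -6$ ($q{\left(T \right)} = -5 - 1 = -6$)
$M{\left(z \right)} = 3 + z$ ($M{\left(z \right)} = z + 3 = 3 + z$)
$R{\left(w \right)} = 9$ ($R{\left(w \right)} = 3 + 6 = 9$)
$Z{\left(o,H \right)} = \frac{3}{4}$ ($Z{\left(o,H \right)} = \frac{9}{\left(-3\right) \left(-4\right)} = \frac{9}{12} = 9 \cdot \frac{1}{12} = \frac{3}{4}$)
$- 227 Z{\left(q{\left(-2 \right)},-9 \right)} - - \frac{18090}{41378} = \left(-227\right) \frac{3}{4} - - \frac{18090}{41378} = - \frac{681}{4} - \left(-18090\right) \frac{1}{41378} = - \frac{681}{4} - - \frac{9045}{20689} = - \frac{681}{4} + \frac{9045}{20689} = - \frac{14053029}{82756}$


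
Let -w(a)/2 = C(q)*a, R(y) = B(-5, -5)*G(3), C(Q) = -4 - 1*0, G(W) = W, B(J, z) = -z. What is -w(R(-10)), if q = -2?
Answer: -120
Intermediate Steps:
C(Q) = -4 (C(Q) = -4 + 0 = -4)
R(y) = 15 (R(y) = -1*(-5)*3 = 5*3 = 15)
w(a) = 8*a (w(a) = -(-8)*a = 8*a)
-w(R(-10)) = -8*15 = -1*120 = -120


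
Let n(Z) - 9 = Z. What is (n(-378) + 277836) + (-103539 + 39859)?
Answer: 213787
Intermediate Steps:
n(Z) = 9 + Z
(n(-378) + 277836) + (-103539 + 39859) = ((9 - 378) + 277836) + (-103539 + 39859) = (-369 + 277836) - 63680 = 277467 - 63680 = 213787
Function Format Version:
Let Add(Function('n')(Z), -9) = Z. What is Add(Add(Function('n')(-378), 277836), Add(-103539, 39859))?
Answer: 213787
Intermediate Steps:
Function('n')(Z) = Add(9, Z)
Add(Add(Function('n')(-378), 277836), Add(-103539, 39859)) = Add(Add(Add(9, -378), 277836), Add(-103539, 39859)) = Add(Add(-369, 277836), -63680) = Add(277467, -63680) = 213787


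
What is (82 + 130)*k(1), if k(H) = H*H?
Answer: 212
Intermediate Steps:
k(H) = H²
(82 + 130)*k(1) = (82 + 130)*1² = 212*1 = 212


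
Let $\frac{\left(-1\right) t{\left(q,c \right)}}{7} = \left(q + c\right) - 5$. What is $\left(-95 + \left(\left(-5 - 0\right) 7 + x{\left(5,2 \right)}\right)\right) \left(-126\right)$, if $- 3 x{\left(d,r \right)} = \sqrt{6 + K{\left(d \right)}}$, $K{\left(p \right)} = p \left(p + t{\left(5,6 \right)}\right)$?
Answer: $16380 + 42 i \sqrt{179} \approx 16380.0 + 561.92 i$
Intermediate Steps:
$t{\left(q,c \right)} = 35 - 7 c - 7 q$ ($t{\left(q,c \right)} = - 7 \left(\left(q + c\right) - 5\right) = - 7 \left(\left(c + q\right) - 5\right) = - 7 \left(-5 + c + q\right) = 35 - 7 c - 7 q$)
$K{\left(p \right)} = p \left(-42 + p\right)$ ($K{\left(p \right)} = p \left(p - 42\right) = p \left(-42 + p\right)$)
$x{\left(d,r \right)} = - \frac{\sqrt{6 + d \left(-42 + d\right)}}{3}$
$\left(-95 + \left(\left(-5 - 0\right) 7 + x{\left(5,2 \right)}\right)\right) \left(-126\right) = \left(-95 + \left(\left(-5 - 0\right) 7 - \frac{\sqrt{6 + 5 \left(-42 + 5\right)}}{3}\right)\right) \left(-126\right) = \left(-95 + \left(\left(-5 + 0\right) 7 - \frac{\sqrt{6 + 5 \left(-37\right)}}{3}\right)\right) \left(-126\right) = \left(-95 - \left(35 + \frac{\sqrt{6 - 185}}{3}\right)\right) \left(-126\right) = \left(-95 - \left(35 + \frac{\sqrt{-179}}{3}\right)\right) \left(-126\right) = \left(-95 - \left(35 + \frac{i \sqrt{179}}{3}\right)\right) \left(-126\right) = \left(-130 - \frac{i \sqrt{179}}{3}\right) \left(-126\right) = 16380 + 42 i \sqrt{179}$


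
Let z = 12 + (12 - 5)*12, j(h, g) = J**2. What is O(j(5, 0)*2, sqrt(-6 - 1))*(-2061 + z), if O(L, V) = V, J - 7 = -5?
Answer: -1965*I*sqrt(7) ≈ -5198.9*I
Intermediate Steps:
J = 2 (J = 7 - 5 = 2)
j(h, g) = 4 (j(h, g) = 2**2 = 4)
z = 96 (z = 12 + 7*12 = 12 + 84 = 96)
O(j(5, 0)*2, sqrt(-6 - 1))*(-2061 + z) = sqrt(-6 - 1)*(-2061 + 96) = sqrt(-7)*(-1965) = (I*sqrt(7))*(-1965) = -1965*I*sqrt(7)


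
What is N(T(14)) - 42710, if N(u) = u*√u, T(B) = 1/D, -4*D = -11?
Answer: -42710 + 8*√11/121 ≈ -42710.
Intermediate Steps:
D = 11/4 (D = -¼*(-11) = 11/4 ≈ 2.7500)
T(B) = 4/11 (T(B) = 1/(11/4) = 4/11)
N(u) = u^(3/2)
N(T(14)) - 42710 = (4/11)^(3/2) - 42710 = 8*√11/121 - 42710 = -42710 + 8*√11/121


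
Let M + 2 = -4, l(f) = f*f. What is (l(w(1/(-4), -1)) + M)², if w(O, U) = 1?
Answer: 25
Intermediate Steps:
l(f) = f²
M = -6 (M = -2 - 4 = -6)
(l(w(1/(-4), -1)) + M)² = (1² - 6)² = (1 - 6)² = (-5)² = 25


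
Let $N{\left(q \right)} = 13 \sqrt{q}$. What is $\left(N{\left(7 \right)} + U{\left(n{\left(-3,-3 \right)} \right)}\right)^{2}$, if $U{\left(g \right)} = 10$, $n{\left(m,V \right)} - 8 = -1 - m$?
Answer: $1283 + 260 \sqrt{7} \approx 1970.9$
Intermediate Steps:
$n{\left(m,V \right)} = 7 - m$ ($n{\left(m,V \right)} = 8 - \left(1 + m\right) = 7 - m$)
$\left(N{\left(7 \right)} + U{\left(n{\left(-3,-3 \right)} \right)}\right)^{2} = \left(13 \sqrt{7} + 10\right)^{2} = \left(10 + 13 \sqrt{7}\right)^{2}$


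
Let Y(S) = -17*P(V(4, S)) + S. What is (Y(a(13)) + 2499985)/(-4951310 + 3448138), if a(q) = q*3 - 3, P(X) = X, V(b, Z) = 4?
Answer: -2499953/1503172 ≈ -1.6631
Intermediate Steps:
a(q) = -3 + 3*q (a(q) = 3*q - 3 = -3 + 3*q)
Y(S) = -68 + S (Y(S) = -17*4 + S = -68 + S)
(Y(a(13)) + 2499985)/(-4951310 + 3448138) = ((-68 + (-3 + 3*13)) + 2499985)/(-4951310 + 3448138) = ((-68 + (-3 + 39)) + 2499985)/(-1503172) = ((-68 + 36) + 2499985)*(-1/1503172) = (-32 + 2499985)*(-1/1503172) = 2499953*(-1/1503172) = -2499953/1503172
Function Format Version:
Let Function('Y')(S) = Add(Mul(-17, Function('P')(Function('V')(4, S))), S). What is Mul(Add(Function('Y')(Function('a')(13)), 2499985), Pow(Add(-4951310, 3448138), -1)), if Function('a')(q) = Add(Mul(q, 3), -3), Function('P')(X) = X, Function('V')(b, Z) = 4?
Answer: Rational(-2499953, 1503172) ≈ -1.6631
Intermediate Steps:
Function('a')(q) = Add(-3, Mul(3, q)) (Function('a')(q) = Add(Mul(3, q), -3) = Add(-3, Mul(3, q)))
Function('Y')(S) = Add(-68, S) (Function('Y')(S) = Add(Mul(-17, 4), S) = Add(-68, S))
Mul(Add(Function('Y')(Function('a')(13)), 2499985), Pow(Add(-4951310, 3448138), -1)) = Mul(Add(Add(-68, Add(-3, Mul(3, 13))), 2499985), Pow(Add(-4951310, 3448138), -1)) = Mul(Add(Add(-68, Add(-3, 39)), 2499985), Pow(-1503172, -1)) = Mul(Add(Add(-68, 36), 2499985), Rational(-1, 1503172)) = Mul(Add(-32, 2499985), Rational(-1, 1503172)) = Mul(2499953, Rational(-1, 1503172)) = Rational(-2499953, 1503172)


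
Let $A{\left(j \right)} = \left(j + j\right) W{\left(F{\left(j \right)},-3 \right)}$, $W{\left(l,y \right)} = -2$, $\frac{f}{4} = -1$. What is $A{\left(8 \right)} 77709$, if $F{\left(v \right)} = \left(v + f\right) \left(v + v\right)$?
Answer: $-2486688$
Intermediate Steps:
$f = -4$ ($f = 4 \left(-1\right) = -4$)
$F{\left(v \right)} = 2 v \left(-4 + v\right)$ ($F{\left(v \right)} = \left(v - 4\right) \left(v + v\right) = \left(-4 + v\right) 2 v = 2 v \left(-4 + v\right)$)
$A{\left(j \right)} = - 4 j$ ($A{\left(j \right)} = \left(j + j\right) \left(-2\right) = 2 j \left(-2\right) = - 4 j$)
$A{\left(8 \right)} 77709 = \left(-4\right) 8 \cdot 77709 = \left(-32\right) 77709 = -2486688$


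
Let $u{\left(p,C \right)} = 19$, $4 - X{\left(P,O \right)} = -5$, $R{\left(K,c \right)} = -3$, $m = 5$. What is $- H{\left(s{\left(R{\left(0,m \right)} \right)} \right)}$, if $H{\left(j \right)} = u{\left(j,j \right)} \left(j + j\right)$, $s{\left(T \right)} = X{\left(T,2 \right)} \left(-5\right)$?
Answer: $1710$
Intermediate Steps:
$X{\left(P,O \right)} = 9$ ($X{\left(P,O \right)} = 4 - -5 = 4 + 5 = 9$)
$s{\left(T \right)} = -45$ ($s{\left(T \right)} = 9 \left(-5\right) = -45$)
$H{\left(j \right)} = 38 j$ ($H{\left(j \right)} = 19 \left(j + j\right) = 19 \cdot 2 j = 38 j$)
$- H{\left(s{\left(R{\left(0,m \right)} \right)} \right)} = - 38 \left(-45\right) = \left(-1\right) \left(-1710\right) = 1710$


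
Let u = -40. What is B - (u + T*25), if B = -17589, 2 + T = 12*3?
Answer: -18399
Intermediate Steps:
T = 34 (T = -2 + 12*3 = -2 + 36 = 34)
B - (u + T*25) = -17589 - (-40 + 34*25) = -17589 - (-40 + 850) = -17589 - 1*810 = -17589 - 810 = -18399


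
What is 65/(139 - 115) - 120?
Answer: -2815/24 ≈ -117.29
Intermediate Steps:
65/(139 - 115) - 120 = 65/24 - 120 = -2815/24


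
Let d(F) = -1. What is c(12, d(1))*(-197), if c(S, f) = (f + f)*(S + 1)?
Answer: 5122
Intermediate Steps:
c(S, f) = 2*f*(1 + S) (c(S, f) = (2*f)*(1 + S) = 2*f*(1 + S))
c(12, d(1))*(-197) = (2*(-1)*(1 + 12))*(-197) = (2*(-1)*13)*(-197) = -26*(-197) = 5122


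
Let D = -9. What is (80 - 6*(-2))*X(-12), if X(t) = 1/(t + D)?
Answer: -92/21 ≈ -4.3810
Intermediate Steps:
X(t) = 1/(-9 + t) (X(t) = 1/(t - 9) = 1/(-9 + t))
(80 - 6*(-2))*X(-12) = (80 - 6*(-2))/(-9 - 12) = (80 + 12)/(-21) = 92*(-1/21) = -92/21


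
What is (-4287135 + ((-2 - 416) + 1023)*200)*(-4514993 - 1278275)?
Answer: 24135536579180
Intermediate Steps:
(-4287135 + ((-2 - 416) + 1023)*200)*(-4514993 - 1278275) = (-4287135 + (-418 + 1023)*200)*(-5793268) = (-4287135 + 605*200)*(-5793268) = (-4287135 + 121000)*(-5793268) = -4166135*(-5793268) = 24135536579180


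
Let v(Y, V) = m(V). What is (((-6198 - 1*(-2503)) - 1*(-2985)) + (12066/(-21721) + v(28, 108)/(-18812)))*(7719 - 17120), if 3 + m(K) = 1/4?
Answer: 1559727413498131/233494544 ≈ 6.6799e+6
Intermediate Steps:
m(K) = -11/4 (m(K) = -3 + 1/4 = -3 + ¼ = -11/4)
v(Y, V) = -11/4
(((-6198 - 1*(-2503)) - 1*(-2985)) + (12066/(-21721) + v(28, 108)/(-18812)))*(7719 - 17120) = (((-6198 - 1*(-2503)) - 1*(-2985)) + (12066/(-21721) - 11/4/(-18812)))*(7719 - 17120) = (((-6198 + 2503) + 2985) + (12066*(-1/21721) - 11/4*(-1/18812)))*(-9401) = ((-3695 + 2985) + (-12066/21721 + 11/75248))*(-9401) = (-710 - 907703437/1634461808)*(-9401) = -1161375587117/1634461808*(-9401) = 1559727413498131/233494544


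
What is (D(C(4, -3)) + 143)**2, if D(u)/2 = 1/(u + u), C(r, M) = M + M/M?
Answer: 81225/4 ≈ 20306.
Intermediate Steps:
C(r, M) = 1 + M (C(r, M) = M + 1 = 1 + M)
D(u) = 1/u (D(u) = 2/(u + u) = 2/((2*u)) = 2*(1/(2*u)) = 1/u)
(D(C(4, -3)) + 143)**2 = (1/(1 - 3) + 143)**2 = (1/(-2) + 143)**2 = (-1/2 + 143)**2 = (285/2)**2 = 81225/4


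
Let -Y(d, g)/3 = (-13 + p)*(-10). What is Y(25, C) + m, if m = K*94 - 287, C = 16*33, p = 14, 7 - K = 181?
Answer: -16613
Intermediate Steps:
K = -174 (K = 7 - 1*181 = 7 - 181 = -174)
C = 528
Y(d, g) = 30 (Y(d, g) = -3*(-13 + 14)*(-10) = -3*(-10) = 30)
m = -16643 (m = -174*94 - 287 = -16356 - 287 = -16643)
Y(25, C) + m = 30 - 16643 = -16613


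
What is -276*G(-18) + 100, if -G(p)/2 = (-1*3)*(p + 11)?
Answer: 11692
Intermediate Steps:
G(p) = 66 + 6*p (G(p) = -2*(-1*3)*(p + 11) = -(-6)*(11 + p) = -2*(-33 - 3*p) = 66 + 6*p)
-276*G(-18) + 100 = -276*(66 + 6*(-18)) + 100 = -276*(66 - 108) + 100 = -276*(-42) + 100 = 11592 + 100 = 11692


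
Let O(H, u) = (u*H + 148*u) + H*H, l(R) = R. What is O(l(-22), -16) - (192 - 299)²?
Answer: -12981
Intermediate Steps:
O(H, u) = H² + 148*u + H*u (O(H, u) = (H*u + 148*u) + H² = (148*u + H*u) + H² = H² + 148*u + H*u)
O(l(-22), -16) - (192 - 299)² = ((-22)² + 148*(-16) - 22*(-16)) - (192 - 299)² = (484 - 2368 + 352) - 1*(-107)² = -1532 - 1*11449 = -1532 - 11449 = -12981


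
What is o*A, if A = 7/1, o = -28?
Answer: -196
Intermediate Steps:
A = 7 (A = 7*1 = 7)
o*A = -28*7 = -196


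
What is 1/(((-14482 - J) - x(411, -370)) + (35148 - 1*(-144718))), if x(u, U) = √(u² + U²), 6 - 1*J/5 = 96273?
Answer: 646719/418245159140 + √305821/418245159140 ≈ 1.5476e-6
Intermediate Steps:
J = -481335 (J = 30 - 5*96273 = 30 - 481365 = -481335)
x(u, U) = √(U² + u²)
1/(((-14482 - J) - x(411, -370)) + (35148 - 1*(-144718))) = 1/(((-14482 - 1*(-481335)) - √((-370)² + 411²)) + (35148 - 1*(-144718))) = 1/(((-14482 + 481335) - √(136900 + 168921)) + (35148 + 144718)) = 1/((466853 - √305821) + 179866) = 1/(646719 - √305821)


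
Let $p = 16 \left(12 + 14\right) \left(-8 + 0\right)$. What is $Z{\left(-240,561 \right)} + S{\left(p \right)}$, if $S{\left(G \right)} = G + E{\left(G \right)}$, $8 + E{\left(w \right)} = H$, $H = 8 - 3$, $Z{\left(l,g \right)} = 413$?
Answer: $-2918$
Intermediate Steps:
$p = -3328$ ($p = 16 \cdot 26 \left(-8\right) = 16 \left(-208\right) = -3328$)
$H = 5$ ($H = 8 - 3 = 5$)
$E{\left(w \right)} = -3$ ($E{\left(w \right)} = -8 + 5 = -3$)
$S{\left(G \right)} = -3 + G$ ($S{\left(G \right)} = G - 3 = -3 + G$)
$Z{\left(-240,561 \right)} + S{\left(p \right)} = 413 - 3331 = -2918$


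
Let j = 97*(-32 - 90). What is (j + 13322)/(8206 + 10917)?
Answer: 1488/19123 ≈ 0.077812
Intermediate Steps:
j = -11834 (j = 97*(-122) = -11834)
(j + 13322)/(8206 + 10917) = (-11834 + 13322)/(8206 + 10917) = 1488/19123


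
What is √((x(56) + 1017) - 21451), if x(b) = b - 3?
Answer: I*√20381 ≈ 142.76*I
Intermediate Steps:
x(b) = -3 + b
√((x(56) + 1017) - 21451) = √(((-3 + 56) + 1017) - 21451) = √((53 + 1017) - 21451) = √(1070 - 21451) = √(-20381) = I*√20381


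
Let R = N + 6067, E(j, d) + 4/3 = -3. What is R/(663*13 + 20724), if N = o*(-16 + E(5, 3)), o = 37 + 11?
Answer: 1697/9781 ≈ 0.17350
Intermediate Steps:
E(j, d) = -13/3 (E(j, d) = -4/3 - 3 = -13/3)
o = 48
N = -976 (N = 48*(-16 - 13/3) = 48*(-61/3) = -976)
R = 5091 (R = -976 + 6067 = 5091)
R/(663*13 + 20724) = 5091/(663*13 + 20724) = 5091/(8619 + 20724) = 5091/29343 = 5091*(1/29343) = 1697/9781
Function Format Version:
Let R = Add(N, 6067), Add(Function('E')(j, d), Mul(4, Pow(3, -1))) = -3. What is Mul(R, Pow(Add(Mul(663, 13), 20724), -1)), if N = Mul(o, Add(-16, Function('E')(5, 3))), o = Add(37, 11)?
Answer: Rational(1697, 9781) ≈ 0.17350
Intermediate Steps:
Function('E')(j, d) = Rational(-13, 3) (Function('E')(j, d) = Add(Rational(-4, 3), -3) = Rational(-13, 3))
o = 48
N = -976 (N = Mul(48, Add(-16, Rational(-13, 3))) = Mul(48, Rational(-61, 3)) = -976)
R = 5091 (R = Add(-976, 6067) = 5091)
Mul(R, Pow(Add(Mul(663, 13), 20724), -1)) = Mul(5091, Pow(Add(Mul(663, 13), 20724), -1)) = Mul(5091, Pow(Add(8619, 20724), -1)) = Mul(5091, Pow(29343, -1)) = Mul(5091, Rational(1, 29343)) = Rational(1697, 9781)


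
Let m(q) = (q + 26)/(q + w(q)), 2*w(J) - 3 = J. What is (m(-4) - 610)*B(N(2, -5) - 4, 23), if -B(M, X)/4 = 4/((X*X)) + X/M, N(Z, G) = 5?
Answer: 89805752/1587 ≈ 56588.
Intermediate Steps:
w(J) = 3/2 + J/2
m(q) = (26 + q)/(3/2 + 3*q/2) (m(q) = (q + 26)/(q + (3/2 + q/2)) = (26 + q)/(3/2 + 3*q/2))
B(M, X) = -16/X**2 - 4*X/M (B(M, X) = -4*(4/((X*X)) + X/M) = -4*(4/(X**2) + X/M) = -4*(4/X**2 + X/M) = -16/X**2 - 4*X/M)
(m(-4) - 610)*B(N(2, -5) - 4, 23) = (2*(26 - 4)/(3*(1 - 4)) - 610)*(-16/23**2 - 4*23/(5 - 4)) = ((2/3)*22/(-3) - 610)*(-16*1/529 - 4*23/1) = ((2/3)*(-1/3)*22 - 610)*(-16/529 - 4*23*1) = (-44/9 - 610)*(-16/529 - 92) = -5534/9*(-48684/529) = 89805752/1587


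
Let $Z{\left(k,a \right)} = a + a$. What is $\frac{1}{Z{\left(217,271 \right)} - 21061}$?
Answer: $- \frac{1}{20519} \approx -4.8735 \cdot 10^{-5}$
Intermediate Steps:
$Z{\left(k,a \right)} = 2 a$
$\frac{1}{Z{\left(217,271 \right)} - 21061} = \frac{1}{2 \cdot 271 - 21061} = \frac{1}{542 - 21061} = \frac{1}{-20519} = - \frac{1}{20519}$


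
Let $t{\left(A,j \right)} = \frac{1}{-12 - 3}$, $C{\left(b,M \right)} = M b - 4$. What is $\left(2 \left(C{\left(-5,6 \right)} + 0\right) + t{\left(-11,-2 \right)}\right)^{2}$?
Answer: $\frac{1042441}{225} \approx 4633.1$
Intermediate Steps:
$C{\left(b,M \right)} = -4 + M b$
$t{\left(A,j \right)} = - \frac{1}{15}$ ($t{\left(A,j \right)} = \frac{1}{-15} = - \frac{1}{15}$)
$\left(2 \left(C{\left(-5,6 \right)} + 0\right) + t{\left(-11,-2 \right)}\right)^{2} = \left(2 \left(\left(-4 + 6 \left(-5\right)\right) + 0\right) - \frac{1}{15}\right)^{2} = \left(2 \left(\left(-4 - 30\right) + 0\right) - \frac{1}{15}\right)^{2} = \left(2 \left(-34 + 0\right) - \frac{1}{15}\right)^{2} = \left(2 \left(-34\right) - \frac{1}{15}\right)^{2} = \left(-68 - \frac{1}{15}\right)^{2} = \left(- \frac{1021}{15}\right)^{2} = \frac{1042441}{225}$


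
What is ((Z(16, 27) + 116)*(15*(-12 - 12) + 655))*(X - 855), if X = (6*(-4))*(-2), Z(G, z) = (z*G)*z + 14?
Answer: -2807738610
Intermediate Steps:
Z(G, z) = 14 + G*z**2 (Z(G, z) = (G*z)*z + 14 = G*z**2 + 14 = 14 + G*z**2)
X = 48 (X = -24*(-2) = 48)
((Z(16, 27) + 116)*(15*(-12 - 12) + 655))*(X - 855) = (((14 + 16*27**2) + 116)*(15*(-12 - 12) + 655))*(48 - 855) = (((14 + 16*729) + 116)*(15*(-24) + 655))*(-807) = (((14 + 11664) + 116)*(-360 + 655))*(-807) = ((11678 + 116)*295)*(-807) = (11794*295)*(-807) = 3479230*(-807) = -2807738610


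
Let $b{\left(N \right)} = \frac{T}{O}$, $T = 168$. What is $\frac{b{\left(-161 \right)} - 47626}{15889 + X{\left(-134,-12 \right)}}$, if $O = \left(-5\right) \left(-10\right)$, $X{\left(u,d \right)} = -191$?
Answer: $- \frac{595283}{196225} \approx -3.0337$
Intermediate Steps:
$O = 50$
$b{\left(N \right)} = \frac{84}{25}$ ($b{\left(N \right)} = \frac{168}{50} = 168 \cdot \frac{1}{50} = \frac{84}{25}$)
$\frac{b{\left(-161 \right)} - 47626}{15889 + X{\left(-134,-12 \right)}} = \frac{\frac{84}{25} - 47626}{15889 - 191} = - \frac{1190566}{25 \cdot 15698} = \left(- \frac{1190566}{25}\right) \frac{1}{15698} = - \frac{595283}{196225}$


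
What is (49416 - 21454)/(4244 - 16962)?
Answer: -13981/6359 ≈ -2.1986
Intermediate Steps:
(49416 - 21454)/(4244 - 16962) = 27962/(-12718) = 27962*(-1/12718) = -13981/6359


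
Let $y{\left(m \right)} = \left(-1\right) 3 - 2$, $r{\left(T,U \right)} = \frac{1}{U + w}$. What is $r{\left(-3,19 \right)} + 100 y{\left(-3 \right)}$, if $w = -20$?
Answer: $-501$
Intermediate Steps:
$r{\left(T,U \right)} = \frac{1}{-20 + U}$ ($r{\left(T,U \right)} = \frac{1}{U - 20} = \frac{1}{-20 + U}$)
$y{\left(m \right)} = -5$ ($y{\left(m \right)} = -3 - 2 = -5$)
$r{\left(-3,19 \right)} + 100 y{\left(-3 \right)} = \frac{1}{-20 + 19} + 100 \left(-5\right) = \frac{1}{-1} - 500 = -1 - 500 = -501$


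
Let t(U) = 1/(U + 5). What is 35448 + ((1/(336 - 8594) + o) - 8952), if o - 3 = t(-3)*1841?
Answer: 113215115/4129 ≈ 27420.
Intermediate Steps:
t(U) = 1/(5 + U)
o = 1847/2 (o = 3 + 1841/(5 - 3) = 3 + 1841/2 = 1847/2 ≈ 923.50)
35448 + ((1/(336 - 8594) + o) - 8952) = 35448 + ((1/(336 - 8594) + 1847/2) - 8952) = 35448 + ((1/(-8258) + 1847/2) - 8952) = 35448 + ((-1/8258 + 1847/2) - 8952) = 35448 + (3813131/4129 - 8952) = 35448 - 33149677/4129 = 113215115/4129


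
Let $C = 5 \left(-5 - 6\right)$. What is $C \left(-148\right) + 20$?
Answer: $8160$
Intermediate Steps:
$C = -55$ ($C = 5 \left(-11\right) = -55$)
$C \left(-148\right) + 20 = \left(-55\right) \left(-148\right) + 20 = 8140 + 20 = 8160$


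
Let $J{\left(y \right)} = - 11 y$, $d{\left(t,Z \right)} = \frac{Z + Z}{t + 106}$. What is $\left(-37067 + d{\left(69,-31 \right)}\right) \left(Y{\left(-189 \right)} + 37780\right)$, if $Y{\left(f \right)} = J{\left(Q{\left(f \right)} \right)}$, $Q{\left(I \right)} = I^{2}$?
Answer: $\frac{2303788889837}{175} \approx 1.3165 \cdot 10^{10}$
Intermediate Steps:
$d{\left(t,Z \right)} = \frac{2 Z}{106 + t}$
$Y{\left(f \right)} = - 11 f^{2}$
$\left(-37067 + d{\left(69,-31 \right)}\right) \left(Y{\left(-189 \right)} + 37780\right) = \left(-37067 + 2 \left(-31\right) \frac{1}{106 + 69}\right) \left(- 11 \left(-189\right)^{2} + 37780\right) = \left(-37067 + 2 \left(-31\right) \frac{1}{175}\right) \left(\left(-11\right) 35721 + 37780\right) = \left(-37067 + 2 \left(-31\right) \frac{1}{175}\right) \left(-392931 + 37780\right) = \left(-37067 - \frac{62}{175}\right) \left(-355151\right) = \left(- \frac{6486787}{175}\right) \left(-355151\right) = \frac{2303788889837}{175}$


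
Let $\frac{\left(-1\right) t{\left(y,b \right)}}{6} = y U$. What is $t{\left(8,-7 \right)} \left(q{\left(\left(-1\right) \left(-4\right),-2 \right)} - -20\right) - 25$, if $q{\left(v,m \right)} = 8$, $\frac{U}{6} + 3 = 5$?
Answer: $-16153$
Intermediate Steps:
$U = 12$ ($U = -18 + 6 \cdot 5 = -18 + 30 = 12$)
$t{\left(y,b \right)} = - 72 y$ ($t{\left(y,b \right)} = - 6 y 12 = - 6 \cdot 12 y = - 72 y$)
$t{\left(8,-7 \right)} \left(q{\left(\left(-1\right) \left(-4\right),-2 \right)} - -20\right) - 25 = \left(-72\right) 8 \left(8 - -20\right) - 25 = - 576 \left(8 + 20\right) - 25 = \left(-576\right) 28 - 25 = -16128 - 25 = -16153$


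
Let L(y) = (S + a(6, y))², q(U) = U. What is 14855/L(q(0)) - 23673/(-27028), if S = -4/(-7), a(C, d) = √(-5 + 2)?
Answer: (-19670444897*I + 1325688*√3)/(27028*(56*√3 + 131*I)) ≈ -3588.1 - 2657.3*I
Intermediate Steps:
a(C, d) = I*√3 (a(C, d) = √(-3) = I*√3)
S = 4/7 (S = -4*(-⅐) = 4/7 ≈ 0.57143)
L(y) = (4/7 + I*√3)²
14855/L(q(0)) - 23673/(-27028) = 14855/(-131/49 + 8*I*√3/7) - 23673/(-27028) = 14855/(-131/49 + 8*I*√3/7) - 23673*(-1/27028) = 14855/(-131/49 + 8*I*√3/7) + 23673/27028 = 23673/27028 + 14855/(-131/49 + 8*I*√3/7)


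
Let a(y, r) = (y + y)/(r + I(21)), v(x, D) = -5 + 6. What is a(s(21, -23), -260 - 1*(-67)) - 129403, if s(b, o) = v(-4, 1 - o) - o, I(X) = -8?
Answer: -8670017/67 ≈ -1.2940e+5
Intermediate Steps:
v(x, D) = 1
s(b, o) = 1 - o
a(y, r) = 2*y/(-8 + r) (a(y, r) = (y + y)/(r - 8) = (2*y)/(-8 + r) = 2*y/(-8 + r))
a(s(21, -23), -260 - 1*(-67)) - 129403 = 2*(1 - 1*(-23))/(-8 + (-260 - 1*(-67))) - 129403 = 2*(1 + 23)/(-8 + (-260 + 67)) - 129403 = 2*24/(-8 - 193) - 129403 = 2*24/(-201) - 129403 = 2*24*(-1/201) - 129403 = -16/67 - 129403 = -8670017/67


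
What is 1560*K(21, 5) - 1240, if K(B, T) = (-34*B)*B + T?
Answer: -23384080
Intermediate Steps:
K(B, T) = T - 34*B**2 (K(B, T) = -34*B**2 + T = T - 34*B**2)
1560*K(21, 5) - 1240 = 1560*(5 - 34*21**2) - 1240 = 1560*(5 - 34*441) - 1240 = 1560*(5 - 14994) - 1240 = 1560*(-14989) - 1240 = -23382840 - 1240 = -23384080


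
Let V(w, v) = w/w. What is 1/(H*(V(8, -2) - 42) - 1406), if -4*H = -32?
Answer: -1/1734 ≈ -0.00057670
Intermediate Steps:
H = 8 (H = -1/4*(-32) = 8)
V(w, v) = 1
1/(H*(V(8, -2) - 42) - 1406) = 1/(8*(1 - 42) - 1406) = 1/(8*(-41) - 1406) = 1/(-328 - 1406) = 1/(-1734) = -1/1734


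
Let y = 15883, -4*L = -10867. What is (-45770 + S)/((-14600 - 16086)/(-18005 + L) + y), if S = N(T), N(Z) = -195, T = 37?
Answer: -2810897645/971415843 ≈ -2.8936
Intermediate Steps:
L = 10867/4 (L = -¼*(-10867) = 10867/4 ≈ 2716.8)
S = -195
(-45770 + S)/((-14600 - 16086)/(-18005 + L) + y) = (-45770 - 195)/((-14600 - 16086)/(-18005 + 10867/4) + 15883) = -45965/(-30686/(-61153/4) + 15883) = -45965/(-30686*(-4/61153) + 15883) = -45965/(122744/61153 + 15883) = -45965/971415843/61153 = -45965*61153/971415843 = -2810897645/971415843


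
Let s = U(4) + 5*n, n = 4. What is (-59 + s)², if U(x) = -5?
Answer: 1936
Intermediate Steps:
s = 15 (s = -5 + 5*4 = -5 + 20 = 15)
(-59 + s)² = (-59 + 15)² = (-44)² = 1936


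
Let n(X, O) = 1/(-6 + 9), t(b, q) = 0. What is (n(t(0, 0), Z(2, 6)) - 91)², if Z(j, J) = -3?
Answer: 73984/9 ≈ 8220.4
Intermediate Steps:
n(X, O) = ⅓ (n(X, O) = 1/3 = ⅓)
(n(t(0, 0), Z(2, 6)) - 91)² = (⅓ - 91)² = (-272/3)² = 73984/9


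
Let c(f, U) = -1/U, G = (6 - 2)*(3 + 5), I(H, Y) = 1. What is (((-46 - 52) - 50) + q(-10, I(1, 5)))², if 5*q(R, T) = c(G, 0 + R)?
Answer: 54745201/2500 ≈ 21898.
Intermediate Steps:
G = 32 (G = 4*8 = 32)
q(R, T) = -1/(5*R) (q(R, T) = (-1/(0 + R))/5 = (-1/R)/5 = -1/(5*R))
(((-46 - 52) - 50) + q(-10, I(1, 5)))² = (((-46 - 52) - 50) - ⅕/(-10))² = ((-98 - 50) - ⅕*(-⅒))² = (-148 + 1/50)² = (-7399/50)² = 54745201/2500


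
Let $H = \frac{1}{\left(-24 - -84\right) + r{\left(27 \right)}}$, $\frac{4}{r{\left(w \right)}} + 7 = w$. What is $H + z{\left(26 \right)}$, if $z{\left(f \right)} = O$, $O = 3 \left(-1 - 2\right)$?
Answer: $- \frac{2704}{301} \approx -8.9834$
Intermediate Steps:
$r{\left(w \right)} = \frac{4}{-7 + w}$
$O = -9$ ($O = 3 \left(-3\right) = -9$)
$z{\left(f \right)} = -9$
$H = \frac{5}{301}$ ($H = \frac{1}{\left(-24 - -84\right) + \frac{4}{-7 + 27}} = \frac{1}{\left(-24 + 84\right) + \frac{4}{20}} = \frac{1}{60 + 4 \cdot \frac{1}{20}} = \frac{1}{60 + \frac{1}{5}} = \frac{1}{\frac{301}{5}} = \frac{5}{301} \approx 0.016611$)
$H + z{\left(26 \right)} = \frac{5}{301} - 9 = - \frac{2704}{301}$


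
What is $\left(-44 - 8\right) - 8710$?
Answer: $-8762$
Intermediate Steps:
$\left(-44 - 8\right) - 8710 = -52 - 8710 = -8762$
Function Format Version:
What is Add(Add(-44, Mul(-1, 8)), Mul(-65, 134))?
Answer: -8762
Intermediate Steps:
Add(Add(-44, Mul(-1, 8)), Mul(-65, 134)) = Add(Add(-44, -8), -8710) = Add(-52, -8710) = -8762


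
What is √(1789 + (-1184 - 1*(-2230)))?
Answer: 9*√35 ≈ 53.245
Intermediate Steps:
√(1789 + (-1184 - 1*(-2230))) = √(1789 + (-1184 + 2230)) = √(1789 + 1046) = √2835 = 9*√35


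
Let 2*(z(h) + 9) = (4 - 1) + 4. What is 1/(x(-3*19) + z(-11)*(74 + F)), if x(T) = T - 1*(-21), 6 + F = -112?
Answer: 1/206 ≈ 0.0048544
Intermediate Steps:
F = -118 (F = -6 - 112 = -118)
z(h) = -11/2 (z(h) = -9 + ((4 - 1) + 4)/2 = -9 + (3 + 4)/2 = -9 + (½)*7 = -9 + 7/2 = -11/2)
x(T) = 21 + T (x(T) = T + 21 = 21 + T)
1/(x(-3*19) + z(-11)*(74 + F)) = 1/((21 - 3*19) - 11*(74 - 118)/2) = 1/((21 - 57) - 11/2*(-44)) = 1/(-36 + 242) = 1/206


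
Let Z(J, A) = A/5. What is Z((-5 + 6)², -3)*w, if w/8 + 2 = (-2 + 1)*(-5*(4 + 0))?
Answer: -432/5 ≈ -86.400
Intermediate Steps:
Z(J, A) = A/5 (Z(J, A) = A*(⅕) = A/5)
w = 144 (w = -16 + 8*((-2 + 1)*(-5*(4 + 0))) = -16 + 8*(-(-5)*4) = -16 + 8*(-1*(-20)) = -16 + 8*20 = -16 + 160 = 144)
Z((-5 + 6)², -3)*w = ((⅕)*(-3))*144 = -⅗*144 = -432/5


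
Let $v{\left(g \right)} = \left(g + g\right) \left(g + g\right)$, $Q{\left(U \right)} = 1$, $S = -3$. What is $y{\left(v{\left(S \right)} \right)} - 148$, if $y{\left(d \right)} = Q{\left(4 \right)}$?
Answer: $-147$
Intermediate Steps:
$v{\left(g \right)} = 4 g^{2}$ ($v{\left(g \right)} = 2 g 2 g = 4 g^{2}$)
$y{\left(d \right)} = 1$
$y{\left(v{\left(S \right)} \right)} - 148 = 1 - 148 = -147$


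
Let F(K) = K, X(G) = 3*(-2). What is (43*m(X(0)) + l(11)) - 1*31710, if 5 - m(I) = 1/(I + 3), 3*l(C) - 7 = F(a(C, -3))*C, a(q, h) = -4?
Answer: -31493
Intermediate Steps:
X(G) = -6
l(C) = 7/3 - 4*C/3 (l(C) = 7/3 + (-4*C)/3 = 7/3 - 4*C/3)
m(I) = 5 - 1/(3 + I) (m(I) = 5 - 1/(I + 3) = 5 - 1/(3 + I))
(43*m(X(0)) + l(11)) - 1*31710 = (43*((14 + 5*(-6))/(3 - 6)) + (7/3 - 4/3*11)) - 1*31710 = (43*((14 - 30)/(-3)) + (7/3 - 44/3)) - 31710 = (43*(-⅓*(-16)) - 37/3) - 31710 = (43*(16/3) - 37/3) - 31710 = (688/3 - 37/3) - 31710 = 217 - 31710 = -31493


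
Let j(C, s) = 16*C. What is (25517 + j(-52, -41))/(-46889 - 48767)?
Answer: -24685/95656 ≈ -0.25806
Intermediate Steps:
(25517 + j(-52, -41))/(-46889 - 48767) = (25517 + 16*(-52))/(-46889 - 48767) = (25517 - 832)/(-95656) = 24685*(-1/95656) = -24685/95656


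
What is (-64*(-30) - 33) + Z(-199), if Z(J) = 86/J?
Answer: 375427/199 ≈ 1886.6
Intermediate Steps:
(-64*(-30) - 33) + Z(-199) = (-64*(-30) - 33) + 86/(-199) = (1920 - 33) + 86*(-1/199) = 1887 - 86/199 = 375427/199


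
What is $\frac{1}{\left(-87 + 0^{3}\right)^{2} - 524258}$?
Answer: $- \frac{1}{516689} \approx -1.9354 \cdot 10^{-6}$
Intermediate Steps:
$\frac{1}{\left(-87 + 0^{3}\right)^{2} - 524258} = \frac{1}{\left(-87 + 0\right)^{2} - 524258} = \frac{1}{\left(-87\right)^{2} - 524258} = \frac{1}{7569 - 524258} = \frac{1}{-516689} = - \frac{1}{516689}$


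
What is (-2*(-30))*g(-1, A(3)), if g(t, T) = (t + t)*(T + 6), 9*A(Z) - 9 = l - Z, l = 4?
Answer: -2560/3 ≈ -853.33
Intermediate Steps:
A(Z) = 13/9 - Z/9 (A(Z) = 1 + (4 - Z)/9 = 1 + (4/9 - Z/9) = 13/9 - Z/9)
g(t, T) = 2*t*(6 + T) (g(t, T) = (2*t)*(6 + T) = 2*t*(6 + T))
(-2*(-30))*g(-1, A(3)) = (-2*(-30))*(2*(-1)*(6 + (13/9 - ⅑*3))) = 60*(2*(-1)*(6 + (13/9 - ⅓))) = 60*(2*(-1)*(6 + 10/9)) = 60*(2*(-1)*(64/9)) = 60*(-128/9) = -2560/3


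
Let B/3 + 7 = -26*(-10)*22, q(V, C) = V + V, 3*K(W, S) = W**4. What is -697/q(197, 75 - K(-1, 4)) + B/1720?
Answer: 2776963/338840 ≈ 8.1955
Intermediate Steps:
K(W, S) = W**4/3
q(V, C) = 2*V
B = 17139 (B = -21 + 3*(-26*(-10)*22) = -21 + 3*(260*22) = -21 + 3*5720 = -21 + 17160 = 17139)
-697/q(197, 75 - K(-1, 4)) + B/1720 = -697/(2*197) + 17139/1720 = -697/394 + 17139*(1/1720) = -697*1/394 + 17139/1720 = -697/394 + 17139/1720 = 2776963/338840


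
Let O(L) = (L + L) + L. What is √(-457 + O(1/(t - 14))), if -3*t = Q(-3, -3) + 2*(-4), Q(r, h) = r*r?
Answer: 2*I*√211345/43 ≈ 21.382*I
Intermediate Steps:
Q(r, h) = r²
t = -⅓ (t = -((-3)² + 2*(-4))/3 = -(9 - 8)/3 = -⅓*1 = -⅓ ≈ -0.33333)
O(L) = 3*L (O(L) = 2*L + L = 3*L)
√(-457 + O(1/(t - 14))) = √(-457 + 3/(-⅓ - 14)) = √(-457 + 3/(-43/3)) = √(-457 + 3*(-3/43)) = √(-457 - 9/43) = √(-19660/43) = 2*I*√211345/43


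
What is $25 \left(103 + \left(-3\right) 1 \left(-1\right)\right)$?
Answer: $2650$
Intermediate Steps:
$25 \left(103 + \left(-3\right) 1 \left(-1\right)\right) = 25 \left(103 - -3\right) = 25 \left(103 + 3\right) = 25 \cdot 106 = 2650$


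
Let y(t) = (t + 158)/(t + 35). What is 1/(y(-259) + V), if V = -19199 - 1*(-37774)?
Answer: 224/4160901 ≈ 5.3835e-5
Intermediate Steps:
y(t) = (158 + t)/(35 + t)
V = 18575 (V = -19199 + 37774 = 18575)
1/(y(-259) + V) = 1/((158 - 259)/(35 - 259) + 18575) = 1/(-101/(-224) + 18575) = 1/(-1/224*(-101) + 18575) = 1/(101/224 + 18575) = 1/(4160901/224) = 224/4160901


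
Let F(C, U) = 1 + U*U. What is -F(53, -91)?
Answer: -8282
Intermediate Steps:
F(C, U) = 1 + U**2
-F(53, -91) = -(1 + (-91)**2) = -(1 + 8281) = -1*8282 = -8282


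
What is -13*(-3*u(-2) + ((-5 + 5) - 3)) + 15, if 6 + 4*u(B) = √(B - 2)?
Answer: -9/2 + 39*I/2 ≈ -4.5 + 19.5*I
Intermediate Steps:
u(B) = -3/2 + √(-2 + B)/4 (u(B) = -3/2 + √(B - 2)/4 = -3/2 + √(-2 + B)/4)
-13*(-3*u(-2) + ((-5 + 5) - 3)) + 15 = -13*(-3*(-3/2 + √(-2 - 2)/4) + ((-5 + 5) - 3)) + 15 = -13*(-3*(-3/2 + √(-4)/4) + (0 - 3)) + 15 = -13*(-3*(-3/2 + (2*I)/4) - 3) + 15 = -13*(-3*(-3/2 + I/2) - 3) + 15 = -13*((9/2 - 3*I/2) - 3) + 15 = -13*(3/2 - 3*I/2) + 15 = (-39/2 + 39*I/2) + 15 = -9/2 + 39*I/2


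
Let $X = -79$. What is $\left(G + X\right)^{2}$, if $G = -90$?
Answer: $28561$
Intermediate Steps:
$\left(G + X\right)^{2} = \left(-90 - 79\right)^{2} = \left(-169\right)^{2} = 28561$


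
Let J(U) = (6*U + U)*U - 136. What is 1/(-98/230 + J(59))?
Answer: 115/2786516 ≈ 4.1270e-5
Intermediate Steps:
J(U) = -136 + 7*U² (J(U) = (7*U)*U - 136 = 7*U² - 136 = -136 + 7*U²)
1/(-98/230 + J(59)) = 1/(-98/230 + (-136 + 7*59²)) = 1/((1/230)*(-98) + (-136 + 7*3481)) = 1/(-49/115 + (-136 + 24367)) = 1/(-49/115 + 24231) = 1/(2786516/115) = 115/2786516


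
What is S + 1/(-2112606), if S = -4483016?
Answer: -9470846499697/2112606 ≈ -4.4830e+6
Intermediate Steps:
S + 1/(-2112606) = -4483016 + 1/(-2112606) = -4483016 - 1/2112606 = -9470846499697/2112606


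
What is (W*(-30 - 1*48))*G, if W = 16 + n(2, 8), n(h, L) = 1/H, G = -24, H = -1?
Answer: 28080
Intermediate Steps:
n(h, L) = -1 (n(h, L) = 1/(-1) = -1)
W = 15 (W = 16 - 1 = 15)
(W*(-30 - 1*48))*G = (15*(-30 - 1*48))*(-24) = (15*(-30 - 48))*(-24) = (15*(-78))*(-24) = -1170*(-24) = 28080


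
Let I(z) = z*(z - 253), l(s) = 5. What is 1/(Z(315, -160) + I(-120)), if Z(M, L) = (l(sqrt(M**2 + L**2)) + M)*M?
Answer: 1/145560 ≈ 6.8700e-6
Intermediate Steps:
I(z) = z*(-253 + z)
Z(M, L) = M*(5 + M) (Z(M, L) = (5 + M)*M = M*(5 + M))
1/(Z(315, -160) + I(-120)) = 1/(315*(5 + 315) - 120*(-253 - 120)) = 1/(315*320 - 120*(-373)) = 1/(100800 + 44760) = 1/145560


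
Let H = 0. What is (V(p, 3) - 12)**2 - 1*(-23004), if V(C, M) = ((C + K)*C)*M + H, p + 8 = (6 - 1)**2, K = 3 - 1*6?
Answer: 515808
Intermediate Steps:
K = -3 (K = 3 - 6 = -3)
p = 17 (p = -8 + (6 - 1)**2 = -8 + 5**2 = -8 + 25 = 17)
V(C, M) = C*M*(-3 + C) (V(C, M) = ((C - 3)*C)*M + 0 = ((-3 + C)*C)*M + 0 = (C*(-3 + C))*M + 0 = C*M*(-3 + C) + 0 = C*M*(-3 + C))
(V(p, 3) - 12)**2 - 1*(-23004) = (17*3*(-3 + 17) - 12)**2 - 1*(-23004) = (17*3*14 - 12)**2 + 23004 = (714 - 12)**2 + 23004 = 702**2 + 23004 = 492804 + 23004 = 515808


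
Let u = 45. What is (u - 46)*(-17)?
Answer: 17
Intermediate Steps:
(u - 46)*(-17) = (45 - 46)*(-17) = -1*(-17) = 17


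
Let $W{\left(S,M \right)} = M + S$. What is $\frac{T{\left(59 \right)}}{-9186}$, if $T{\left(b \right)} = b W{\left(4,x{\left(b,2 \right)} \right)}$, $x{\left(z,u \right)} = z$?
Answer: $- \frac{1239}{3062} \approx -0.40464$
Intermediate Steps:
$T{\left(b \right)} = b \left(4 + b\right)$ ($T{\left(b \right)} = b \left(b + 4\right) = b \left(4 + b\right)$)
$\frac{T{\left(59 \right)}}{-9186} = \frac{59 \left(4 + 59\right)}{-9186} = 59 \cdot 63 \left(- \frac{1}{9186}\right) = 3717 \left(- \frac{1}{9186}\right) = - \frac{1239}{3062}$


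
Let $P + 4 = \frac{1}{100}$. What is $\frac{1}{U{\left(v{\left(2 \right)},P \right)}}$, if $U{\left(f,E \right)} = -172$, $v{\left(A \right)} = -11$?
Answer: $- \frac{1}{172} \approx -0.005814$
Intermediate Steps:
$P = - \frac{399}{100}$ ($P = -4 + \frac{1}{100} = - \frac{399}{100} \approx -3.99$)
$\frac{1}{U{\left(v{\left(2 \right)},P \right)}} = \frac{1}{-172} = - \frac{1}{172}$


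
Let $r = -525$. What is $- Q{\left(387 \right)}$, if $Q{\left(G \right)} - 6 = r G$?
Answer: $203169$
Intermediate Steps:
$Q{\left(G \right)} = 6 - 525 G$
$- Q{\left(387 \right)} = - (6 - 203175) = \left(-1\right) \left(-203169\right) = 203169$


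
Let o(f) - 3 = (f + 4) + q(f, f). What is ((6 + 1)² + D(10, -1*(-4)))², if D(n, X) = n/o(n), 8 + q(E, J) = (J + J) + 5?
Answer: 702244/289 ≈ 2429.9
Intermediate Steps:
q(E, J) = -3 + 2*J (q(E, J) = -8 + ((J + J) + 5) = -8 + (2*J + 5) = -8 + (5 + 2*J) = -3 + 2*J)
o(f) = 4 + 3*f (o(f) = 3 + ((f + 4) + (-3 + 2*f)) = 3 + ((4 + f) + (-3 + 2*f)) = 3 + (1 + 3*f) = 4 + 3*f)
D(n, X) = n/(4 + 3*n)
((6 + 1)² + D(10, -1*(-4)))² = ((6 + 1)² + 10/(4 + 3*10))² = (7² + 10/(4 + 30))² = (49 + 10/34)² = (49 + 10*(1/34))² = (49 + 5/17)² = (838/17)² = 702244/289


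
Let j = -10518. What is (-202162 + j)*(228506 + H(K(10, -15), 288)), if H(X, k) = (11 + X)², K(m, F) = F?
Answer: -48602058960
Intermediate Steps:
(-202162 + j)*(228506 + H(K(10, -15), 288)) = (-202162 - 10518)*(228506 + (11 - 15)²) = -212680*(228506 + (-4)²) = -212680*(228506 + 16) = -212680*228522 = -48602058960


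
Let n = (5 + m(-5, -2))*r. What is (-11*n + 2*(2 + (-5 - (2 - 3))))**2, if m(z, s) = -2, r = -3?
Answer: 9025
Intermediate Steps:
n = -9 (n = (5 - 2)*(-3) = 3*(-3) = -9)
(-11*n + 2*(2 + (-5 - (2 - 3))))**2 = (-11*(-9) + 2*(2 + (-5 - (2 - 3))))**2 = (99 + 2*(2 + (-5 - 1*(-1))))**2 = (99 + 2*(2 + (-5 + 1)))**2 = (99 + 2*(2 - 4))**2 = (99 + 2*(-2))**2 = (99 - 4)**2 = 95**2 = 9025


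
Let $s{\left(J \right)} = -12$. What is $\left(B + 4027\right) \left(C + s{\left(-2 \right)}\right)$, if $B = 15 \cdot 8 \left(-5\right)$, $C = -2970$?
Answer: $-10219314$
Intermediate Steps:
$B = -600$ ($B = 120 \left(-5\right) = -600$)
$\left(B + 4027\right) \left(C + s{\left(-2 \right)}\right) = \left(-600 + 4027\right) \left(-2970 - 12\right) = 3427 \left(-2982\right) = -10219314$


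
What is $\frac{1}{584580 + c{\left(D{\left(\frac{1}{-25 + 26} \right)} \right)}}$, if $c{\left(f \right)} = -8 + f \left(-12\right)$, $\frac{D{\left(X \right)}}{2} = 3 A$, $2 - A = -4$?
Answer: $\frac{1}{584140} \approx 1.7119 \cdot 10^{-6}$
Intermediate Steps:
$A = 6$ ($A = 2 - -4 = 2 + 4 = 6$)
$D{\left(X \right)} = 36$ ($D{\left(X \right)} = 2 \cdot 3 \cdot 6 = 2 \cdot 18 = 36$)
$c{\left(f \right)} = -8 - 12 f$
$\frac{1}{584580 + c{\left(D{\left(\frac{1}{-25 + 26} \right)} \right)}} = \frac{1}{584580 - 440} = \frac{1}{584140}$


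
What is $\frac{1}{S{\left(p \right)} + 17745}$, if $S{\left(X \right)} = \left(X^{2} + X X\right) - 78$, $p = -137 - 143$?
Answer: $\frac{1}{174467} \approx 5.7317 \cdot 10^{-6}$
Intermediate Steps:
$p = -280$
$S{\left(X \right)} = -78 + 2 X^{2}$ ($S{\left(X \right)} = \left(X^{2} + X^{2}\right) - 78 = 2 X^{2} - 78 = -78 + 2 X^{2}$)
$\frac{1}{S{\left(p \right)} + 17745} = \frac{1}{\left(-78 + 2 \left(-280\right)^{2}\right) + 17745} = \frac{1}{\left(-78 + 2 \cdot 78400\right) + 17745} = \frac{1}{\left(-78 + 156800\right) + 17745} = \frac{1}{156722 + 17745} = \frac{1}{174467}$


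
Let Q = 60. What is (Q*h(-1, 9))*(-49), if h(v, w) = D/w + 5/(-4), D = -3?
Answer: 4655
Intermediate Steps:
h(v, w) = -5/4 - 3/w (h(v, w) = -3/w + 5/(-4) = -3/w + 5*(-¼) = -3/w - 5/4 = -5/4 - 3/w)
(Q*h(-1, 9))*(-49) = (60*(-5/4 - 3/9))*(-49) = (60*(-5/4 - 3*⅑))*(-49) = (60*(-5/4 - ⅓))*(-49) = (60*(-19/12))*(-49) = -95*(-49) = 4655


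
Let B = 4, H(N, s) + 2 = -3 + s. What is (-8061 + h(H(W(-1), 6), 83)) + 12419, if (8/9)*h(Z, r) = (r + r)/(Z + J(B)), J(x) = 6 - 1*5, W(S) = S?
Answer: 35611/8 ≈ 4451.4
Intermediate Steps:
H(N, s) = -5 + s (H(N, s) = -2 + (-3 + s) = -5 + s)
J(x) = 1 (J(x) = 6 - 5 = 1)
h(Z, r) = 9*r/(4*(1 + Z)) (h(Z, r) = 9*((r + r)/(Z + 1))/8 = 9*((2*r)/(1 + Z))/8 = 9*(2*r/(1 + Z))/8 = 9*r/(4*(1 + Z)))
(-8061 + h(H(W(-1), 6), 83)) + 12419 = (-8061 + (9/4)*83/(1 + (-5 + 6))) + 12419 = (-8061 + (9/4)*83/(1 + 1)) + 12419 = (-8061 + (9/4)*83/2) + 12419 = (-8061 + (9/4)*83*(½)) + 12419 = (-8061 + 747/8) + 12419 = -63741/8 + 12419 = 35611/8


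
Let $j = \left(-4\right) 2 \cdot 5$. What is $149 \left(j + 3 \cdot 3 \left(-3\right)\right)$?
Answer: $-9983$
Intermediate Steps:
$j = -40$ ($j = \left(-8\right) 5 = -40$)
$149 \left(j + 3 \cdot 3 \left(-3\right)\right) = 149 \left(-40 + 3 \cdot 3 \left(-3\right)\right) = 149 \left(-40 + 9 \left(-3\right)\right) = 149 \left(-40 - 27\right) = 149 \left(-67\right) = -9983$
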